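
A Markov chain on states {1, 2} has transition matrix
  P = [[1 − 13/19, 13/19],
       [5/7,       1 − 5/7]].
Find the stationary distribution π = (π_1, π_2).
π_1 = 95/186, π_2 = 91/186

Solve πP = π with π_1 + π_2 = 1. From πP = π: π_1 · (1 − 13/19) + π_2 · 5/7 = π_1 ⇒ π_2 · 5/7 = π_1 · 13/19 ⇒ π_2/π_1 = (13/19)/(5/7) = 91/95. Together with π_1 + π_2 = 1:
  π_1 = (5/7)/(13/19 + 5/7) = (5/7)/(186/133) = 95/186,
  π_2 = (13/19)/(13/19 + 5/7) = (13/19)/(186/133) = 91/186.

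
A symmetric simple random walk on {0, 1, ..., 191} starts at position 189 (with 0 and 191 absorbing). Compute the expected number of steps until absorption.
E[τ | X_0 = 189] = 378

Let v_k = E[τ | X_0 = k]. Boundary: v_0 = v_191 = 0. Recurrence: v_k = 1 + (v_{k-1} + v_{k+1})/2 for 1 ≤ k ≤ 190. The particular solution to v_k − (v_{k-1} + v_{k+1})/2 = 1 is v_k = −k^2. Adding homogeneous solution A + B k and matching boundaries gives v_k = k (191 − k). Substituting k = 189: v_189 = 189 · 2 = 378.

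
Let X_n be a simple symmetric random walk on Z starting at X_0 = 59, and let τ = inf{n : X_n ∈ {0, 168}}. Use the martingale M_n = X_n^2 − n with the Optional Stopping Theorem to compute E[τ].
E[τ] = 6431

M_n = X_n^2 − n is a martingale (since E[X_{n+1}^2 | F_n] = X_n^2 + 1). By OST (τ has finite mean in a bounded region), E[M_τ] = E[M_0] = X_0^2 − 0 = 59^2 = 3481. Also E[M_τ] = E[X_τ^2] − E[τ]. The walk exits at 0 or 168, with P(hit 168 first) = 59/168, so E[X_τ^2] = 168^2 · 59/168 + 0 = 9912. Thus E[τ] = E[X_τ^2] − E[M_τ] = 9912 − 3481 = 6431 = 59(168 − 59) = 6431.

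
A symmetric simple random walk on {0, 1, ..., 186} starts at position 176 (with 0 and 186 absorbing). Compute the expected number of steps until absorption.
E[τ | X_0 = 176] = 1760

Let v_k = E[τ | X_0 = k]. Boundary: v_0 = v_186 = 0. Recurrence: v_k = 1 + (v_{k-1} + v_{k+1})/2 for 1 ≤ k ≤ 185. The particular solution to v_k − (v_{k-1} + v_{k+1})/2 = 1 is v_k = −k^2. Adding homogeneous solution A + B k and matching boundaries gives v_k = k (186 − k). Substituting k = 176: v_176 = 176 · 10 = 1760.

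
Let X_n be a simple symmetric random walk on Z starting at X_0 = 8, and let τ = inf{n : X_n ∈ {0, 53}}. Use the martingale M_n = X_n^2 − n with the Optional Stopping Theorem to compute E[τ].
E[τ] = 360

M_n = X_n^2 − n is a martingale (since E[X_{n+1}^2 | F_n] = X_n^2 + 1). By OST (τ has finite mean in a bounded region), E[M_τ] = E[M_0] = X_0^2 − 0 = 8^2 = 64. Also E[M_τ] = E[X_τ^2] − E[τ]. The walk exits at 0 or 53, with P(hit 53 first) = 8/53, so E[X_τ^2] = 53^2 · 8/53 + 0 = 424. Thus E[τ] = E[X_τ^2] − E[M_τ] = 424 − 64 = 360 = 8(53 − 8) = 360.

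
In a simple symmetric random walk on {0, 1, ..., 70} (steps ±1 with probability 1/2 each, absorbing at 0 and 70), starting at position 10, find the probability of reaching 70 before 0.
P(hit 70 before 0) = 10/70 = 1/7

Let u_k = P(hit 70 before 0 | start at k). Then u_0 = 0, u_70 = 1, and u_k = u_{k-1}/2 + u_{k+1}/2 for 1 ≤ k ≤ 69. This harmonic recurrence is solved by u_k = k/70, giving u_10 = 10/70 = 1/7.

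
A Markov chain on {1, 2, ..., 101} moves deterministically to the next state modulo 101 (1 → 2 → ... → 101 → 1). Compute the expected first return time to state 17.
E[T_17 | X_0 = 17] = 101

The chain cycles deterministically, so starting at state 17 it returns in exactly 101 steps. Equivalently, the stationary distribution is uniform π_j = 1/101 for every state j, so by Kac's formula E[T_17] = 1/π_17 = 101.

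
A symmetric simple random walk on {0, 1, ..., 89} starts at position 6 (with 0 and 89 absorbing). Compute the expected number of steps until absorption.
E[τ | X_0 = 6] = 498

Let v_k = E[τ | X_0 = k]. Boundary: v_0 = v_89 = 0. Recurrence: v_k = 1 + (v_{k-1} + v_{k+1})/2 for 1 ≤ k ≤ 88. The particular solution to v_k − (v_{k-1} + v_{k+1})/2 = 1 is v_k = −k^2. Adding homogeneous solution A + B k and matching boundaries gives v_k = k (89 − k). Substituting k = 6: v_6 = 6 · 83 = 498.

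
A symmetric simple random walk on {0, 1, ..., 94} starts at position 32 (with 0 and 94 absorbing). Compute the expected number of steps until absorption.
E[τ | X_0 = 32] = 1984

Let v_k = E[τ | X_0 = k]. Boundary: v_0 = v_94 = 0. Recurrence: v_k = 1 + (v_{k-1} + v_{k+1})/2 for 1 ≤ k ≤ 93. The particular solution to v_k − (v_{k-1} + v_{k+1})/2 = 1 is v_k = −k^2. Adding homogeneous solution A + B k and matching boundaries gives v_k = k (94 − k). Substituting k = 32: v_32 = 32 · 62 = 1984.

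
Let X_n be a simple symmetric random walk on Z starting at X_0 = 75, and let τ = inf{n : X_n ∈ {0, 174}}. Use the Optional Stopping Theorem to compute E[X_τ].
E[X_τ] = 75

X_n is a martingale and τ is a bounded-mean stopping time (indeed τ is finite a.s. with bounded expectation since the walk is in a bounded region). By the OST, E[X_τ] = E[X_0] = 75. Equivalently: E[X_τ] = 174 · P(hit 174 first) + 0 · P(hit 0 first) = 174 · (75/174) = 75.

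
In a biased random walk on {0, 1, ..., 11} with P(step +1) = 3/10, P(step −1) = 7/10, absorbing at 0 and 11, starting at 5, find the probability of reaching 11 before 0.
P(hit 11 before 0) = (1 − (7/3)^5) / (1 − (7/3)^11) = 3018789/494287399

Let u_k denote P(reach 11 before 0 | start at k). Boundary: u_0 = 0, u_11 = 1. Recurrence: u_k = 3/10·u_{k+1} + 7/10·u_{k-1} for 1 ≤ k ≤ 10. Try u_k = A + B·r^k with r = q/p = (7/10)/(3/10) = 7/3. Substitution satisfies the recurrence; boundary conditions give:
  u_k = (1 − r^k) / (1 − r^N) = (1 − (7/3)^5) / (1 − (7/3)^11) = 3018789/494287399.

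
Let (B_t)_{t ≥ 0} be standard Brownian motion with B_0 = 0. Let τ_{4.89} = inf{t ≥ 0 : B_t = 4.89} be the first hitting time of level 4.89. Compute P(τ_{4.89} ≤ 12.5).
P(τ_{4.89} ≤ 12.5) = 2(1 − Φ(4.89/√12.5)) = 2(1 − Φ(1.3831)) ≈ 0.1666

By the reflection principle for standard BM, P(τ_b ≤ t) = 2 · P(B_t ≥ b). Since B_t ~ N(0, t), P(B_t ≥ 4.89) = 1 − Φ(4.89/√t) = 1 − Φ(4.89/√12.5) = 1 − Φ(1.3831) ≈ 0.08332. Doubling: P(τ_{4.89} ≤ 12.5) ≈ 2 · 0.08332 = 0.16664 ≈ 0.1666.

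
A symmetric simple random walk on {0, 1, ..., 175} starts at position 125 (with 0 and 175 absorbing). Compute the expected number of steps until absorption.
E[τ | X_0 = 125] = 6250

Let v_k = E[τ | X_0 = k]. Boundary: v_0 = v_175 = 0. Recurrence: v_k = 1 + (v_{k-1} + v_{k+1})/2 for 1 ≤ k ≤ 174. The particular solution to v_k − (v_{k-1} + v_{k+1})/2 = 1 is v_k = −k^2. Adding homogeneous solution A + B k and matching boundaries gives v_k = k (175 − k). Substituting k = 125: v_125 = 125 · 50 = 6250.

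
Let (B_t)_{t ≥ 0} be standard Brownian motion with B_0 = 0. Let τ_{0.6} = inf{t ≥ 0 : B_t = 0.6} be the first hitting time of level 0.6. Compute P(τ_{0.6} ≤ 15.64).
P(τ_{0.6} ≤ 15.64) = 2(1 − Φ(0.6/√15.64)) = 2(1 − Φ(0.1517)) ≈ 0.8794

By the reflection principle for standard BM, P(τ_b ≤ t) = 2 · P(B_t ≥ b). Since B_t ~ N(0, t), P(B_t ≥ 0.6) = 1 − Φ(0.6/√t) = 1 − Φ(0.6/√15.64) = 1 − Φ(0.1517) ≈ 0.43971. Doubling: P(τ_{0.6} ≤ 15.64) ≈ 2 · 0.43971 = 0.87942 ≈ 0.8794.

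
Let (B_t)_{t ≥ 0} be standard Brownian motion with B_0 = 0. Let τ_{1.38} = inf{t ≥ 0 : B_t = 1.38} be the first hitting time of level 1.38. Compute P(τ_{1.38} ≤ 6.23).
P(τ_{1.38} ≤ 6.23) = 2(1 − Φ(1.38/√6.23)) = 2(1 − Φ(0.5529)) ≈ 0.5803

By the reflection principle for standard BM, P(τ_b ≤ t) = 2 · P(B_t ≥ b). Since B_t ~ N(0, t), P(B_t ≥ 1.38) = 1 − Φ(1.38/√t) = 1 − Φ(1.38/√6.23) = 1 − Φ(0.5529) ≈ 0.29017. Doubling: P(τ_{1.38} ≤ 6.23) ≈ 2 · 0.29017 = 0.58034 ≈ 0.5803.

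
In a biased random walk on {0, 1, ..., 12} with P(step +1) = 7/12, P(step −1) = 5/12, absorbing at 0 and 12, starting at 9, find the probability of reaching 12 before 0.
P(hit 12 before 0) = (1 − (5/7)^9) / (1 − (5/7)^12) = 60419107/62372232

Let u_k denote P(reach 12 before 0 | start at k). Boundary: u_0 = 0, u_12 = 1. Recurrence: u_k = 7/12·u_{k+1} + 5/12·u_{k-1} for 1 ≤ k ≤ 11. Try u_k = A + B·r^k with r = q/p = (5/12)/(7/12) = 5/7. Substitution satisfies the recurrence; boundary conditions give:
  u_k = (1 − r^k) / (1 − r^N) = (1 − (5/7)^9) / (1 − (5/7)^12) = 60419107/62372232.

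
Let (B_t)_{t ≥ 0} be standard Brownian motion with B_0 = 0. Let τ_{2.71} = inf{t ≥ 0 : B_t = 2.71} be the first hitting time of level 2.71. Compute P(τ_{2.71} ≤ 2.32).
P(τ_{2.71} ≤ 2.32) = 2(1 − Φ(2.71/√2.32)) = 2(1 − Φ(1.7792)) ≈ 0.0752

By the reflection principle for standard BM, P(τ_b ≤ t) = 2 · P(B_t ≥ b). Since B_t ~ N(0, t), P(B_t ≥ 2.71) = 1 − Φ(2.71/√t) = 1 − Φ(2.71/√2.32) = 1 − Φ(1.7792) ≈ 0.03760. Doubling: P(τ_{2.71} ≤ 2.32) ≈ 2 · 0.03760 = 0.07520 ≈ 0.0752.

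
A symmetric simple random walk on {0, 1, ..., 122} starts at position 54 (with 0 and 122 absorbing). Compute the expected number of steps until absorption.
E[τ | X_0 = 54] = 3672

Let v_k = E[τ | X_0 = k]. Boundary: v_0 = v_122 = 0. Recurrence: v_k = 1 + (v_{k-1} + v_{k+1})/2 for 1 ≤ k ≤ 121. The particular solution to v_k − (v_{k-1} + v_{k+1})/2 = 1 is v_k = −k^2. Adding homogeneous solution A + B k and matching boundaries gives v_k = k (122 − k). Substituting k = 54: v_54 = 54 · 68 = 3672.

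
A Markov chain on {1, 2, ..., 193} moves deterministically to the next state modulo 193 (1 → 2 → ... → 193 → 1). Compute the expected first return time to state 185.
E[T_185 | X_0 = 185] = 193

The chain cycles deterministically, so starting at state 185 it returns in exactly 193 steps. Equivalently, the stationary distribution is uniform π_j = 1/193 for every state j, so by Kac's formula E[T_185] = 1/π_185 = 193.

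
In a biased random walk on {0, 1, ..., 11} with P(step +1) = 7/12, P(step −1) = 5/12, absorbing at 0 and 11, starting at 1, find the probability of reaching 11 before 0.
P(hit 11 before 0) = (1 − (5/7)^1) / (1 − (5/7)^11) = 282475249/964249309

Let u_k denote P(reach 11 before 0 | start at k). Boundary: u_0 = 0, u_11 = 1. Recurrence: u_k = 7/12·u_{k+1} + 5/12·u_{k-1} for 1 ≤ k ≤ 10. Try u_k = A + B·r^k with r = q/p = (5/12)/(7/12) = 5/7. Substitution satisfies the recurrence; boundary conditions give:
  u_k = (1 − r^k) / (1 − r^N) = (1 − (5/7)^1) / (1 − (5/7)^11) = 282475249/964249309.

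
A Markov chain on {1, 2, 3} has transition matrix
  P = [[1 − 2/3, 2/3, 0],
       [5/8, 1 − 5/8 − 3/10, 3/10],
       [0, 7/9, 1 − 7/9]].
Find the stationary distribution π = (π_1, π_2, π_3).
π = (525/1301, 560/1301, 216/1301)

This is a birth-death chain on three states, which satisfies detailed balance: π_1 · P_{12} = π_2 · P_{21} and π_2 · P_{23} = π_3 · P_{32}.
From π_1 · 2/3 = π_2 · 5/8: π_2/π_1 = (2/3)/(5/8) = 16/15.
From π_2 · 3/10 = π_3 · 7/9: π_3/π_2 = (3/10)/(7/9) = 27/70.
Take π_1 proportional to 1; then unnormalized π = (1, 16/15, 72/175). Normalize by dividing by the sum 1301/525:
  π = (525/1301, 560/1301, 216/1301).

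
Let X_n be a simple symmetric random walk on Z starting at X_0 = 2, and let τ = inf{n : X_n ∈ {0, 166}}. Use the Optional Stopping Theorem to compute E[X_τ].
E[X_τ] = 2

X_n is a martingale and τ is a bounded-mean stopping time (indeed τ is finite a.s. with bounded expectation since the walk is in a bounded region). By the OST, E[X_τ] = E[X_0] = 2. Equivalently: E[X_τ] = 166 · P(hit 166 first) + 0 · P(hit 0 first) = 166 · (2/166) = 2.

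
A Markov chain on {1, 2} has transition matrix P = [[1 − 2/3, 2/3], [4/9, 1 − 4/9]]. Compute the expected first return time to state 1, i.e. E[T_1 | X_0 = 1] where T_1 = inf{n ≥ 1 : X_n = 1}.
E[T_1 | X_0 = 1] = 1/π_1 = 5/2

For an irreducible recurrent Markov chain with stationary distribution π, E[T_i | X_0 = i] = 1/π_i (Kac's formula). Here π_1 = (4/9)/(2/3 + 4/9) = (4/9)/(10/9) = 2/5, so E[T_1 | X_0 = 1] = 1/π_1 = (2/3 + 4/9)/(4/9) = (10/9)/(4/9) = 5/2.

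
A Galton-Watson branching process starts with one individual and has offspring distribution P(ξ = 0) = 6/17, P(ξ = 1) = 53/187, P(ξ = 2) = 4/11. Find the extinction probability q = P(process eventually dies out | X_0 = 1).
q = 33/34

The pgf is f(s) = 6/17 + 53/187·s + 4/11·s². The extinction probability q is the smallest fixed point of f in [0, 1]. Setting s = f(s):
  4/11·s² + (53/187 − 1)·s + 6/17 = 0
  4/11·s² − (6/17 + 4/11)·s + 6/17 = 0
which factors as (s − 1)·(4/11·s − 6/17) = 0, giving roots s = 1 and s = (6/17)/(4/11) = 33/34.
Mean offspring μ = 53/187 + 2·4/11 = 189/187 > 1 (supercritical), so q < 1. The extinction probability is the smaller root: q = (6/17)/(4/11) = 33/34.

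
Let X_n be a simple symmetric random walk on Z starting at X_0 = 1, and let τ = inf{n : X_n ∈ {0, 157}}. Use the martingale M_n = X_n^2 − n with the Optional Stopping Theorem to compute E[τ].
E[τ] = 156

M_n = X_n^2 − n is a martingale (since E[X_{n+1}^2 | F_n] = X_n^2 + 1). By OST (τ has finite mean in a bounded region), E[M_τ] = E[M_0] = X_0^2 − 0 = 1^2 = 1. Also E[M_τ] = E[X_τ^2] − E[τ]. The walk exits at 0 or 157, with P(hit 157 first) = 1/157, so E[X_τ^2] = 157^2 · 1/157 + 0 = 157. Thus E[τ] = E[X_τ^2] − E[M_τ] = 157 − 1 = 156 = 1(157 − 1) = 156.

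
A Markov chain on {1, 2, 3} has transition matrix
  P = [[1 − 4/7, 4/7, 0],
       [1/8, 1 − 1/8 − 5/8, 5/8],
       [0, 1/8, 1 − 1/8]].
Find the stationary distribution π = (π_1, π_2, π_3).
π = (7/199, 32/199, 160/199)

This is a birth-death chain on three states, which satisfies detailed balance: π_1 · P_{12} = π_2 · P_{21} and π_2 · P_{23} = π_3 · P_{32}.
From π_1 · 4/7 = π_2 · 1/8: π_2/π_1 = (4/7)/(1/8) = 32/7.
From π_2 · 5/8 = π_3 · 1/8: π_3/π_2 = (5/8)/(1/8) = 5.
Take π_1 proportional to 1; then unnormalized π = (1, 32/7, 160/7). Normalize by dividing by the sum 199/7:
  π = (7/199, 32/199, 160/199).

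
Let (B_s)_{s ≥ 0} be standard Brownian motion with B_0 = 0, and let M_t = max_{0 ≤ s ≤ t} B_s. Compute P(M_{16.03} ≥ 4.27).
P(M_{16.03} ≥ 4.27) = 2·P(B_{16.03} ≥ 4.27) = 2(1 − Φ(4.27/√16.03)) ≈ 0.2862

By the reflection principle for Brownian motion, P(M_t ≥ a) = 2 · P(B_t ≥ a) for a ≥ 0. Since B_t ~ N(0, t), P(B_t ≥ 4.27) = 1 − Φ(4.27/√t) = 1 − Φ(4.27/√16.03) = 1 − Φ(1.0665). So
  P(M_{16.03} ≥ 4.27) = 2(1 − Φ(1.0665)) ≈ 0.2862.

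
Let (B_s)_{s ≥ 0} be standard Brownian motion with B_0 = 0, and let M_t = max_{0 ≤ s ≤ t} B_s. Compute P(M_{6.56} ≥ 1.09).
P(M_{6.56} ≥ 1.09) = 2·P(B_{6.56} ≥ 1.09) = 2(1 − Φ(1.09/√6.56)) ≈ 0.6704

By the reflection principle for Brownian motion, P(M_t ≥ a) = 2 · P(B_t ≥ a) for a ≥ 0. Since B_t ~ N(0, t), P(B_t ≥ 1.09) = 1 − Φ(1.09/√t) = 1 − Φ(1.09/√6.56) = 1 − Φ(0.4256). So
  P(M_{6.56} ≥ 1.09) = 2(1 − Φ(0.4256)) ≈ 0.6704.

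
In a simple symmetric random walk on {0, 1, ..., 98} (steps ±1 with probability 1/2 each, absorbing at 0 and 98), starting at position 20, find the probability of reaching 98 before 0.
P(hit 98 before 0) = 20/98 = 10/49

Let u_k = P(hit 98 before 0 | start at k). Then u_0 = 0, u_98 = 1, and u_k = u_{k-1}/2 + u_{k+1}/2 for 1 ≤ k ≤ 97. This harmonic recurrence is solved by u_k = k/98, giving u_20 = 20/98 = 10/49.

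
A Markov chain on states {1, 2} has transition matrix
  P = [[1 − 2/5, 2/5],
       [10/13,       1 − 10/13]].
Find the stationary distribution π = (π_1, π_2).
π_1 = 25/38, π_2 = 13/38

Solve πP = π with π_1 + π_2 = 1. From πP = π: π_1 · (1 − 2/5) + π_2 · 10/13 = π_1 ⇒ π_2 · 10/13 = π_1 · 2/5 ⇒ π_2/π_1 = (2/5)/(10/13) = 13/25. Together with π_1 + π_2 = 1:
  π_1 = (10/13)/(2/5 + 10/13) = (10/13)/(76/65) = 25/38,
  π_2 = (2/5)/(2/5 + 10/13) = (2/5)/(76/65) = 13/38.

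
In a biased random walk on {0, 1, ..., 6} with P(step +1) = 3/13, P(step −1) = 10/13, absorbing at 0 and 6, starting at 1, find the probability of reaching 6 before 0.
P(hit 6 before 0) = (1 − (10/3)^1) / (1 − (10/3)^6) = 243/142753

Let u_k denote P(reach 6 before 0 | start at k). Boundary: u_0 = 0, u_6 = 1. Recurrence: u_k = 3/13·u_{k+1} + 10/13·u_{k-1} for 1 ≤ k ≤ 5. Try u_k = A + B·r^k with r = q/p = (10/13)/(3/13) = 10/3. Substitution satisfies the recurrence; boundary conditions give:
  u_k = (1 − r^k) / (1 − r^N) = (1 − (10/3)^1) / (1 − (10/3)^6) = 243/142753.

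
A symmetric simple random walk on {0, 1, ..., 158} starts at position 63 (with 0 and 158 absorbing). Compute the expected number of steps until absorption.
E[τ | X_0 = 63] = 5985

Let v_k = E[τ | X_0 = k]. Boundary: v_0 = v_158 = 0. Recurrence: v_k = 1 + (v_{k-1} + v_{k+1})/2 for 1 ≤ k ≤ 157. The particular solution to v_k − (v_{k-1} + v_{k+1})/2 = 1 is v_k = −k^2. Adding homogeneous solution A + B k and matching boundaries gives v_k = k (158 − k). Substituting k = 63: v_63 = 63 · 95 = 5985.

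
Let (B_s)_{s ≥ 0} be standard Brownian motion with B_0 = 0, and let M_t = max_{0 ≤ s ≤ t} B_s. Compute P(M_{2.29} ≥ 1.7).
P(M_{2.29} ≥ 1.7) = 2·P(B_{2.29} ≥ 1.7) = 2(1 − Φ(1.7/√2.29)) ≈ 0.2613

By the reflection principle for Brownian motion, P(M_t ≥ a) = 2 · P(B_t ≥ a) for a ≥ 0. Since B_t ~ N(0, t), P(B_t ≥ 1.7) = 1 − Φ(1.7/√t) = 1 − Φ(1.7/√2.29) = 1 − Φ(1.1234). So
  P(M_{2.29} ≥ 1.7) = 2(1 − Φ(1.1234)) ≈ 0.2613.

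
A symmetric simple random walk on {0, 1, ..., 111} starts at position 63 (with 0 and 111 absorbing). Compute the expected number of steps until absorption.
E[τ | X_0 = 63] = 3024

Let v_k = E[τ | X_0 = k]. Boundary: v_0 = v_111 = 0. Recurrence: v_k = 1 + (v_{k-1} + v_{k+1})/2 for 1 ≤ k ≤ 110. The particular solution to v_k − (v_{k-1} + v_{k+1})/2 = 1 is v_k = −k^2. Adding homogeneous solution A + B k and matching boundaries gives v_k = k (111 − k). Substituting k = 63: v_63 = 63 · 48 = 3024.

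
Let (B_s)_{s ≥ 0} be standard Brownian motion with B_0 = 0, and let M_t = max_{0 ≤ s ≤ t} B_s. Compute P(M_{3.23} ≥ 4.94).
P(M_{3.23} ≥ 4.94) = 2·P(B_{3.23} ≥ 4.94) = 2(1 − Φ(4.94/√3.23)) ≈ 0.0060

By the reflection principle for Brownian motion, P(M_t ≥ a) = 2 · P(B_t ≥ a) for a ≥ 0. Since B_t ~ N(0, t), P(B_t ≥ 4.94) = 1 − Φ(4.94/√t) = 1 − Φ(4.94/√3.23) = 1 − Φ(2.7487). So
  P(M_{3.23} ≥ 4.94) = 2(1 − Φ(2.7487)) ≈ 0.0060.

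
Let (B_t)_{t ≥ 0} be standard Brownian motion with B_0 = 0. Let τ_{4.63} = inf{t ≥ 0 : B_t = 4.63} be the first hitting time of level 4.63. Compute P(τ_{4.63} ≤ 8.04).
P(τ_{4.63} ≤ 8.04) = 2(1 − Φ(4.63/√8.04)) = 2(1 − Φ(1.6329)) ≈ 0.1025

By the reflection principle for standard BM, P(τ_b ≤ t) = 2 · P(B_t ≥ b). Since B_t ~ N(0, t), P(B_t ≥ 4.63) = 1 − Φ(4.63/√t) = 1 − Φ(4.63/√8.04) = 1 − Φ(1.6329) ≈ 0.05125. Doubling: P(τ_{4.63} ≤ 8.04) ≈ 2 · 0.05125 = 0.10250 ≈ 0.1025.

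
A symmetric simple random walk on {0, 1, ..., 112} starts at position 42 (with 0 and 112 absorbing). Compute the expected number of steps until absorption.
E[τ | X_0 = 42] = 2940

Let v_k = E[τ | X_0 = k]. Boundary: v_0 = v_112 = 0. Recurrence: v_k = 1 + (v_{k-1} + v_{k+1})/2 for 1 ≤ k ≤ 111. The particular solution to v_k − (v_{k-1} + v_{k+1})/2 = 1 is v_k = −k^2. Adding homogeneous solution A + B k and matching boundaries gives v_k = k (112 − k). Substituting k = 42: v_42 = 42 · 70 = 2940.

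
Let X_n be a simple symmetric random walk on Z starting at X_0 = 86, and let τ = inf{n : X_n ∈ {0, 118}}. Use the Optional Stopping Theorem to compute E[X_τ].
E[X_τ] = 86

X_n is a martingale and τ is a bounded-mean stopping time (indeed τ is finite a.s. with bounded expectation since the walk is in a bounded region). By the OST, E[X_τ] = E[X_0] = 86. Equivalently: E[X_τ] = 118 · P(hit 118 first) + 0 · P(hit 0 first) = 118 · (86/118) = 86.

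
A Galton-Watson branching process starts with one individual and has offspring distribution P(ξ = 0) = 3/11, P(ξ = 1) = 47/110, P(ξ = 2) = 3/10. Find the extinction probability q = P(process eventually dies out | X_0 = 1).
q = 10/11

The pgf is f(s) = 3/11 + 47/110·s + 3/10·s². The extinction probability q is the smallest fixed point of f in [0, 1]. Setting s = f(s):
  3/10·s² + (47/110 − 1)·s + 3/11 = 0
  3/10·s² − (3/11 + 3/10)·s + 3/11 = 0
which factors as (s − 1)·(3/10·s − 3/11) = 0, giving roots s = 1 and s = (3/11)/(3/10) = 10/11.
Mean offspring μ = 47/110 + 2·3/10 = 113/110 > 1 (supercritical), so q < 1. The extinction probability is the smaller root: q = (3/11)/(3/10) = 10/11.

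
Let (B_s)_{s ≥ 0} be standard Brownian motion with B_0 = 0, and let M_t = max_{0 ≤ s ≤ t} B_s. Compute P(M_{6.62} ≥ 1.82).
P(M_{6.62} ≥ 1.82) = 2·P(B_{6.62} ≥ 1.82) = 2(1 − Φ(1.82/√6.62)) ≈ 0.4793

By the reflection principle for Brownian motion, P(M_t ≥ a) = 2 · P(B_t ≥ a) for a ≥ 0. Since B_t ~ N(0, t), P(B_t ≥ 1.82) = 1 − Φ(1.82/√t) = 1 − Φ(1.82/√6.62) = 1 − Φ(0.7074). So
  P(M_{6.62} ≥ 1.82) = 2(1 − Φ(0.7074)) ≈ 0.4793.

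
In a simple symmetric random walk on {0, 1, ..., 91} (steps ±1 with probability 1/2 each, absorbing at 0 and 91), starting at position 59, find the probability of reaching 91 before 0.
P(hit 91 before 0) = 59/91

Let u_k = P(hit 91 before 0 | start at k). Then u_0 = 0, u_91 = 1, and u_k = u_{k-1}/2 + u_{k+1}/2 for 1 ≤ k ≤ 90. This harmonic recurrence is solved by u_k = k/91, giving u_59 = 59/91.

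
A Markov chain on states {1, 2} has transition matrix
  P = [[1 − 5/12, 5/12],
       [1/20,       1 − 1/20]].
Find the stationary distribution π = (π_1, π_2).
π_1 = 3/28, π_2 = 25/28

Solve πP = π with π_1 + π_2 = 1. From πP = π: π_1 · (1 − 5/12) + π_2 · 1/20 = π_1 ⇒ π_2 · 1/20 = π_1 · 5/12 ⇒ π_2/π_1 = (5/12)/(1/20) = 25/3. Together with π_1 + π_2 = 1:
  π_1 = (1/20)/(5/12 + 1/20) = (1/20)/(7/15) = 3/28,
  π_2 = (5/12)/(5/12 + 1/20) = (5/12)/(7/15) = 25/28.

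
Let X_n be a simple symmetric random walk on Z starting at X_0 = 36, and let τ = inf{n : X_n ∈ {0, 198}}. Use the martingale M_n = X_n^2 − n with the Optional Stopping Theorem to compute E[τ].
E[τ] = 5832

M_n = X_n^2 − n is a martingale (since E[X_{n+1}^2 | F_n] = X_n^2 + 1). By OST (τ has finite mean in a bounded region), E[M_τ] = E[M_0] = X_0^2 − 0 = 36^2 = 1296. Also E[M_τ] = E[X_τ^2] − E[τ]. The walk exits at 0 or 198, with P(hit 198 first) = 36/198, so E[X_τ^2] = 198^2 · 36/198 + 0 = 7128. Thus E[τ] = E[X_τ^2] − E[M_τ] = 7128 − 1296 = 5832 = 36(198 − 36) = 5832.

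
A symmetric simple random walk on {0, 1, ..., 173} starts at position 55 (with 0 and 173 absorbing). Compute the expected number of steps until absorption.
E[τ | X_0 = 55] = 6490

Let v_k = E[τ | X_0 = k]. Boundary: v_0 = v_173 = 0. Recurrence: v_k = 1 + (v_{k-1} + v_{k+1})/2 for 1 ≤ k ≤ 172. The particular solution to v_k − (v_{k-1} + v_{k+1})/2 = 1 is v_k = −k^2. Adding homogeneous solution A + B k and matching boundaries gives v_k = k (173 − k). Substituting k = 55: v_55 = 55 · 118 = 6490.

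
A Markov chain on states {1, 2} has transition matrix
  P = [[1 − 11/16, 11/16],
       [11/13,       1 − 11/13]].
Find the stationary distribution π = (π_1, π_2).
π_1 = 16/29, π_2 = 13/29

Solve πP = π with π_1 + π_2 = 1. From πP = π: π_1 · (1 − 11/16) + π_2 · 11/13 = π_1 ⇒ π_2 · 11/13 = π_1 · 11/16 ⇒ π_2/π_1 = (11/16)/(11/13) = 13/16. Together with π_1 + π_2 = 1:
  π_1 = (11/13)/(11/16 + 11/13) = (11/13)/(319/208) = 16/29,
  π_2 = (11/16)/(11/16 + 11/13) = (11/16)/(319/208) = 13/29.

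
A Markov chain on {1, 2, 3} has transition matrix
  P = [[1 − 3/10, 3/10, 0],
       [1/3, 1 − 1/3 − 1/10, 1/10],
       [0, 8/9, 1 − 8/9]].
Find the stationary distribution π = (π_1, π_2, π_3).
π = (800/1601, 720/1601, 81/1601)

This is a birth-death chain on three states, which satisfies detailed balance: π_1 · P_{12} = π_2 · P_{21} and π_2 · P_{23} = π_3 · P_{32}.
From π_1 · 3/10 = π_2 · 1/3: π_2/π_1 = (3/10)/(1/3) = 9/10.
From π_2 · 1/10 = π_3 · 8/9: π_3/π_2 = (1/10)/(8/9) = 9/80.
Take π_1 proportional to 1; then unnormalized π = (1, 9/10, 81/800). Normalize by dividing by the sum 1601/800:
  π = (800/1601, 720/1601, 81/1601).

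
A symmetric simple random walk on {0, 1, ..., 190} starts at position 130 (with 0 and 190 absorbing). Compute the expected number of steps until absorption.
E[τ | X_0 = 130] = 7800

Let v_k = E[τ | X_0 = k]. Boundary: v_0 = v_190 = 0. Recurrence: v_k = 1 + (v_{k-1} + v_{k+1})/2 for 1 ≤ k ≤ 189. The particular solution to v_k − (v_{k-1} + v_{k+1})/2 = 1 is v_k = −k^2. Adding homogeneous solution A + B k and matching boundaries gives v_k = k (190 − k). Substituting k = 130: v_130 = 130 · 60 = 7800.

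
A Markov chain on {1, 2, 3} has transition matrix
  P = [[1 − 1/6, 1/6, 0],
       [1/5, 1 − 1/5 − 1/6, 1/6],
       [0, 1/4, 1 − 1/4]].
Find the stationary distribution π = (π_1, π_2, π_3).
π = (18/43, 15/43, 10/43)

This is a birth-death chain on three states, which satisfies detailed balance: π_1 · P_{12} = π_2 · P_{21} and π_2 · P_{23} = π_3 · P_{32}.
From π_1 · 1/6 = π_2 · 1/5: π_2/π_1 = (1/6)/(1/5) = 5/6.
From π_2 · 1/6 = π_3 · 1/4: π_3/π_2 = (1/6)/(1/4) = 2/3.
Take π_1 proportional to 1; then unnormalized π = (1, 5/6, 5/9). Normalize by dividing by the sum 43/18:
  π = (18/43, 15/43, 10/43).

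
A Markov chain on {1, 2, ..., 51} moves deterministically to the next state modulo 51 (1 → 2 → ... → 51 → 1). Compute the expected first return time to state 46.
E[T_46 | X_0 = 46] = 51

The chain cycles deterministically, so starting at state 46 it returns in exactly 51 steps. Equivalently, the stationary distribution is uniform π_j = 1/51 for every state j, so by Kac's formula E[T_46] = 1/π_46 = 51.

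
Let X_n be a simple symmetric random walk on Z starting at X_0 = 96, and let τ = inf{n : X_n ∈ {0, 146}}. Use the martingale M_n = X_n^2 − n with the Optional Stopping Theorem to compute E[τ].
E[τ] = 4800

M_n = X_n^2 − n is a martingale (since E[X_{n+1}^2 | F_n] = X_n^2 + 1). By OST (τ has finite mean in a bounded region), E[M_τ] = E[M_0] = X_0^2 − 0 = 96^2 = 9216. Also E[M_τ] = E[X_τ^2] − E[τ]. The walk exits at 0 or 146, with P(hit 146 first) = 96/146, so E[X_τ^2] = 146^2 · 96/146 + 0 = 14016. Thus E[τ] = E[X_τ^2] − E[M_τ] = 14016 − 9216 = 4800 = 96(146 − 96) = 4800.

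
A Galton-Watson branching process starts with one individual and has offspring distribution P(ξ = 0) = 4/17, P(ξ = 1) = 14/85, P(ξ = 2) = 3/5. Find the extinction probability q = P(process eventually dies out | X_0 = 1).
q = 20/51

The pgf is f(s) = 4/17 + 14/85·s + 3/5·s². The extinction probability q is the smallest fixed point of f in [0, 1]. Setting s = f(s):
  3/5·s² + (14/85 − 1)·s + 4/17 = 0
  3/5·s² − (4/17 + 3/5)·s + 4/17 = 0
which factors as (s − 1)·(3/5·s − 4/17) = 0, giving roots s = 1 and s = (4/17)/(3/5) = 20/51.
Mean offspring μ = 14/85 + 2·3/5 = 116/85 > 1 (supercritical), so q < 1. The extinction probability is the smaller root: q = (4/17)/(3/5) = 20/51.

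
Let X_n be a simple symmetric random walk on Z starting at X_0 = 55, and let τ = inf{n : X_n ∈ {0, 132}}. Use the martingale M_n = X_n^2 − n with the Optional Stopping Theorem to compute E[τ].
E[τ] = 4235

M_n = X_n^2 − n is a martingale (since E[X_{n+1}^2 | F_n] = X_n^2 + 1). By OST (τ has finite mean in a bounded region), E[M_τ] = E[M_0] = X_0^2 − 0 = 55^2 = 3025. Also E[M_τ] = E[X_τ^2] − E[τ]. The walk exits at 0 or 132, with P(hit 132 first) = 55/132, so E[X_τ^2] = 132^2 · 55/132 + 0 = 7260. Thus E[τ] = E[X_τ^2] − E[M_τ] = 7260 − 3025 = 4235 = 55(132 − 55) = 4235.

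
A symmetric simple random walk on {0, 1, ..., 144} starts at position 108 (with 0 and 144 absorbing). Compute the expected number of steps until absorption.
E[τ | X_0 = 108] = 3888

Let v_k = E[τ | X_0 = k]. Boundary: v_0 = v_144 = 0. Recurrence: v_k = 1 + (v_{k-1} + v_{k+1})/2 for 1 ≤ k ≤ 143. The particular solution to v_k − (v_{k-1} + v_{k+1})/2 = 1 is v_k = −k^2. Adding homogeneous solution A + B k and matching boundaries gives v_k = k (144 − k). Substituting k = 108: v_108 = 108 · 36 = 3888.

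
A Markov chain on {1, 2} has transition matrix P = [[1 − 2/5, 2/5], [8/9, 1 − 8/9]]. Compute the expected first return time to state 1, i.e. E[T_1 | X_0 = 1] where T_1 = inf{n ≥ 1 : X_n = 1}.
E[T_1 | X_0 = 1] = 1/π_1 = 29/20

For an irreducible recurrent Markov chain with stationary distribution π, E[T_i | X_0 = i] = 1/π_i (Kac's formula). Here π_1 = (8/9)/(2/5 + 8/9) = (8/9)/(58/45) = 20/29, so E[T_1 | X_0 = 1] = 1/π_1 = (2/5 + 8/9)/(8/9) = (58/45)/(8/9) = 29/20.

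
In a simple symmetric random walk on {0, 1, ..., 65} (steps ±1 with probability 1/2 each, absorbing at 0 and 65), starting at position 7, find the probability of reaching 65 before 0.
P(hit 65 before 0) = 7/65

Let u_k = P(hit 65 before 0 | start at k). Then u_0 = 0, u_65 = 1, and u_k = u_{k-1}/2 + u_{k+1}/2 for 1 ≤ k ≤ 64. This harmonic recurrence is solved by u_k = k/65, giving u_7 = 7/65.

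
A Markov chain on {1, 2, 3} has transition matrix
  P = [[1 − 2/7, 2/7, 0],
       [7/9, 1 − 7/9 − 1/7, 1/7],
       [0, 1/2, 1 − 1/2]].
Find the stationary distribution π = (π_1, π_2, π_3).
π = (343/505, 126/505, 36/505)

This is a birth-death chain on three states, which satisfies detailed balance: π_1 · P_{12} = π_2 · P_{21} and π_2 · P_{23} = π_3 · P_{32}.
From π_1 · 2/7 = π_2 · 7/9: π_2/π_1 = (2/7)/(7/9) = 18/49.
From π_2 · 1/7 = π_3 · 1/2: π_3/π_2 = (1/7)/(1/2) = 2/7.
Take π_1 proportional to 1; then unnormalized π = (1, 18/49, 36/343). Normalize by dividing by the sum 505/343:
  π = (343/505, 126/505, 36/505).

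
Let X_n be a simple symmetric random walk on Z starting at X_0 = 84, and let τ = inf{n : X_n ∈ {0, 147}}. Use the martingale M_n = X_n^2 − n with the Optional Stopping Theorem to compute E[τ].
E[τ] = 5292

M_n = X_n^2 − n is a martingale (since E[X_{n+1}^2 | F_n] = X_n^2 + 1). By OST (τ has finite mean in a bounded region), E[M_τ] = E[M_0] = X_0^2 − 0 = 84^2 = 7056. Also E[M_τ] = E[X_τ^2] − E[τ]. The walk exits at 0 or 147, with P(hit 147 first) = 84/147, so E[X_τ^2] = 147^2 · 84/147 + 0 = 12348. Thus E[τ] = E[X_τ^2] − E[M_τ] = 12348 − 7056 = 5292 = 84(147 − 84) = 5292.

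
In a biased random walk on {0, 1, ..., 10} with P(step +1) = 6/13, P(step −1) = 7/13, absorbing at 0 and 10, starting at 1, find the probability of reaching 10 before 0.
P(hit 10 before 0) = (1 − (7/6)^1) / (1 − (7/6)^10) = 10077696/222009073

Let u_k denote P(reach 10 before 0 | start at k). Boundary: u_0 = 0, u_10 = 1. Recurrence: u_k = 6/13·u_{k+1} + 7/13·u_{k-1} for 1 ≤ k ≤ 9. Try u_k = A + B·r^k with r = q/p = (7/13)/(6/13) = 7/6. Substitution satisfies the recurrence; boundary conditions give:
  u_k = (1 − r^k) / (1 − r^N) = (1 − (7/6)^1) / (1 − (7/6)^10) = 10077696/222009073.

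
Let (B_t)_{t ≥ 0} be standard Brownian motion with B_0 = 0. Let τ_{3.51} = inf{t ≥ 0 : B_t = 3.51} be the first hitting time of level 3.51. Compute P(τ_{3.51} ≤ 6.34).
P(τ_{3.51} ≤ 6.34) = 2(1 − Φ(3.51/√6.34)) = 2(1 − Φ(1.3940)) ≈ 0.1633

By the reflection principle for standard BM, P(τ_b ≤ t) = 2 · P(B_t ≥ b). Since B_t ~ N(0, t), P(B_t ≥ 3.51) = 1 − Φ(3.51/√t) = 1 − Φ(3.51/√6.34) = 1 − Φ(1.3940) ≈ 0.08166. Doubling: P(τ_{3.51} ≤ 6.34) ≈ 2 · 0.08166 = 0.16332 ≈ 0.1633.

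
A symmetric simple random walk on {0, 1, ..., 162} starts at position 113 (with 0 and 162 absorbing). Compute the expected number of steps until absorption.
E[τ | X_0 = 113] = 5537

Let v_k = E[τ | X_0 = k]. Boundary: v_0 = v_162 = 0. Recurrence: v_k = 1 + (v_{k-1} + v_{k+1})/2 for 1 ≤ k ≤ 161. The particular solution to v_k − (v_{k-1} + v_{k+1})/2 = 1 is v_k = −k^2. Adding homogeneous solution A + B k and matching boundaries gives v_k = k (162 − k). Substituting k = 113: v_113 = 113 · 49 = 5537.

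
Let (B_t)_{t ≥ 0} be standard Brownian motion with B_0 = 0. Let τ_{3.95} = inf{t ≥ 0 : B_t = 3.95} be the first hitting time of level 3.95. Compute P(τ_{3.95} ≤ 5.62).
P(τ_{3.95} ≤ 5.62) = 2(1 − Φ(3.95/√5.62)) = 2(1 − Φ(1.6662)) ≈ 0.0957

By the reflection principle for standard BM, P(τ_b ≤ t) = 2 · P(B_t ≥ b). Since B_t ~ N(0, t), P(B_t ≥ 3.95) = 1 − Φ(3.95/√t) = 1 − Φ(3.95/√5.62) = 1 − Φ(1.6662) ≈ 0.04784. Doubling: P(τ_{3.95} ≤ 5.62) ≈ 2 · 0.04784 = 0.09568 ≈ 0.0957.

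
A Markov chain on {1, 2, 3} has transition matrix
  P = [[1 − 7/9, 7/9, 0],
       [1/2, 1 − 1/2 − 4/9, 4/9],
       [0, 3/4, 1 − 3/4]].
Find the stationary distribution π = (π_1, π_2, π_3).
π = (243/845, 378/845, 224/845)

This is a birth-death chain on three states, which satisfies detailed balance: π_1 · P_{12} = π_2 · P_{21} and π_2 · P_{23} = π_3 · P_{32}.
From π_1 · 7/9 = π_2 · 1/2: π_2/π_1 = (7/9)/(1/2) = 14/9.
From π_2 · 4/9 = π_3 · 3/4: π_3/π_2 = (4/9)/(3/4) = 16/27.
Take π_1 proportional to 1; then unnormalized π = (1, 14/9, 224/243). Normalize by dividing by the sum 845/243:
  π = (243/845, 378/845, 224/845).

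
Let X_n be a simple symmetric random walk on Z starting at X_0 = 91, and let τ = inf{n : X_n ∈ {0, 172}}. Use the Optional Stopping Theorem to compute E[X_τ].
E[X_τ] = 91

X_n is a martingale and τ is a bounded-mean stopping time (indeed τ is finite a.s. with bounded expectation since the walk is in a bounded region). By the OST, E[X_τ] = E[X_0] = 91. Equivalently: E[X_τ] = 172 · P(hit 172 first) + 0 · P(hit 0 first) = 172 · (91/172) = 91.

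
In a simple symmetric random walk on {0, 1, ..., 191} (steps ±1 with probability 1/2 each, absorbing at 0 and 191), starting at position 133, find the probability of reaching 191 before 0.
P(hit 191 before 0) = 133/191

Let u_k = P(hit 191 before 0 | start at k). Then u_0 = 0, u_191 = 1, and u_k = u_{k-1}/2 + u_{k+1}/2 for 1 ≤ k ≤ 190. This harmonic recurrence is solved by u_k = k/191, giving u_133 = 133/191.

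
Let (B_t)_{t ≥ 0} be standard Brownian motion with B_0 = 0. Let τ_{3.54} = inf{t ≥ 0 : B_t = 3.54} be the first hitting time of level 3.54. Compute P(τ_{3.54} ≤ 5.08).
P(τ_{3.54} ≤ 5.08) = 2(1 − Φ(3.54/√5.08)) = 2(1 − Φ(1.5706)) ≈ 0.1163

By the reflection principle for standard BM, P(τ_b ≤ t) = 2 · P(B_t ≥ b). Since B_t ~ N(0, t), P(B_t ≥ 3.54) = 1 − Φ(3.54/√t) = 1 − Φ(3.54/√5.08) = 1 − Φ(1.5706) ≈ 0.05814. Doubling: P(τ_{3.54} ≤ 5.08) ≈ 2 · 0.05814 = 0.11628 ≈ 0.1163.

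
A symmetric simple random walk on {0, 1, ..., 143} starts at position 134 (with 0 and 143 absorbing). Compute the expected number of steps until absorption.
E[τ | X_0 = 134] = 1206

Let v_k = E[τ | X_0 = k]. Boundary: v_0 = v_143 = 0. Recurrence: v_k = 1 + (v_{k-1} + v_{k+1})/2 for 1 ≤ k ≤ 142. The particular solution to v_k − (v_{k-1} + v_{k+1})/2 = 1 is v_k = −k^2. Adding homogeneous solution A + B k and matching boundaries gives v_k = k (143 − k). Substituting k = 134: v_134 = 134 · 9 = 1206.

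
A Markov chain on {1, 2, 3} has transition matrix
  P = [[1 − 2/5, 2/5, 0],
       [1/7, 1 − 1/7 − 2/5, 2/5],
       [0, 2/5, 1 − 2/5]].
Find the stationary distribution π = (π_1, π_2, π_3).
π = (5/33, 14/33, 14/33)

This is a birth-death chain on three states, which satisfies detailed balance: π_1 · P_{12} = π_2 · P_{21} and π_2 · P_{23} = π_3 · P_{32}.
From π_1 · 2/5 = π_2 · 1/7: π_2/π_1 = (2/5)/(1/7) = 14/5.
From π_2 · 2/5 = π_3 · 2/5: π_3/π_2 = (2/5)/(2/5) = 1.
Take π_1 proportional to 1; then unnormalized π = (1, 14/5, 14/5). Normalize by dividing by the sum 33/5:
  π = (5/33, 14/33, 14/33).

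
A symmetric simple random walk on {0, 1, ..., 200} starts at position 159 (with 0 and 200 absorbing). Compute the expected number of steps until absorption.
E[τ | X_0 = 159] = 6519

Let v_k = E[τ | X_0 = k]. Boundary: v_0 = v_200 = 0. Recurrence: v_k = 1 + (v_{k-1} + v_{k+1})/2 for 1 ≤ k ≤ 199. The particular solution to v_k − (v_{k-1} + v_{k+1})/2 = 1 is v_k = −k^2. Adding homogeneous solution A + B k and matching boundaries gives v_k = k (200 − k). Substituting k = 159: v_159 = 159 · 41 = 6519.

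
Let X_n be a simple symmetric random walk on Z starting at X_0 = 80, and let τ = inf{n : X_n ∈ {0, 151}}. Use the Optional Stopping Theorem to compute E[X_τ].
E[X_τ] = 80

X_n is a martingale and τ is a bounded-mean stopping time (indeed τ is finite a.s. with bounded expectation since the walk is in a bounded region). By the OST, E[X_τ] = E[X_0] = 80. Equivalently: E[X_τ] = 151 · P(hit 151 first) + 0 · P(hit 0 first) = 151 · (80/151) = 80.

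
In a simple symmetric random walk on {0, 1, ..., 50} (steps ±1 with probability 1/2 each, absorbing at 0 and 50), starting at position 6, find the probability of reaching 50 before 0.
P(hit 50 before 0) = 6/50 = 3/25

Let u_k = P(hit 50 before 0 | start at k). Then u_0 = 0, u_50 = 1, and u_k = u_{k-1}/2 + u_{k+1}/2 for 1 ≤ k ≤ 49. This harmonic recurrence is solved by u_k = k/50, giving u_6 = 6/50 = 3/25.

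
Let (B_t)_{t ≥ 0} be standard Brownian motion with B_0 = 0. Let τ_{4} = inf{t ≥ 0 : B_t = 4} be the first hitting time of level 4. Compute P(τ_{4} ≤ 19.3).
P(τ_{4} ≤ 19.3) = 2(1 − Φ(4/√19.3)) = 2(1 − Φ(0.9105)) ≈ 0.3626

By the reflection principle for standard BM, P(τ_b ≤ t) = 2 · P(B_t ≥ b). Since B_t ~ N(0, t), P(B_t ≥ 4) = 1 − Φ(4/√t) = 1 − Φ(4/√19.3) = 1 − Φ(0.9105) ≈ 0.18128. Doubling: P(τ_{4} ≤ 19.3) ≈ 2 · 0.18128 = 0.36256 ≈ 0.3626.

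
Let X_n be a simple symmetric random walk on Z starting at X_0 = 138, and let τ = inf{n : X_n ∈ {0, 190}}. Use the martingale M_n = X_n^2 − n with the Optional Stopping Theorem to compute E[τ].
E[τ] = 7176

M_n = X_n^2 − n is a martingale (since E[X_{n+1}^2 | F_n] = X_n^2 + 1). By OST (τ has finite mean in a bounded region), E[M_τ] = E[M_0] = X_0^2 − 0 = 138^2 = 19044. Also E[M_τ] = E[X_τ^2] − E[τ]. The walk exits at 0 or 190, with P(hit 190 first) = 138/190, so E[X_τ^2] = 190^2 · 138/190 + 0 = 26220. Thus E[τ] = E[X_τ^2] − E[M_τ] = 26220 − 19044 = 7176 = 138(190 − 138) = 7176.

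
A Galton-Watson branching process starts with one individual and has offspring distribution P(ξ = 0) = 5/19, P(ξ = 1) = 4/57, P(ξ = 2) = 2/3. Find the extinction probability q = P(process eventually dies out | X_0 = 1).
q = 15/38

The pgf is f(s) = 5/19 + 4/57·s + 2/3·s². The extinction probability q is the smallest fixed point of f in [0, 1]. Setting s = f(s):
  2/3·s² + (4/57 − 1)·s + 5/19 = 0
  2/3·s² − (5/19 + 2/3)·s + 5/19 = 0
which factors as (s − 1)·(2/3·s − 5/19) = 0, giving roots s = 1 and s = (5/19)/(2/3) = 15/38.
Mean offspring μ = 4/57 + 2·2/3 = 80/57 > 1 (supercritical), so q < 1. The extinction probability is the smaller root: q = (5/19)/(2/3) = 15/38.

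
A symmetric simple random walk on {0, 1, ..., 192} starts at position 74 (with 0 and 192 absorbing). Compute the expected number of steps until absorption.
E[τ | X_0 = 74] = 8732

Let v_k = E[τ | X_0 = k]. Boundary: v_0 = v_192 = 0. Recurrence: v_k = 1 + (v_{k-1} + v_{k+1})/2 for 1 ≤ k ≤ 191. The particular solution to v_k − (v_{k-1} + v_{k+1})/2 = 1 is v_k = −k^2. Adding homogeneous solution A + B k and matching boundaries gives v_k = k (192 − k). Substituting k = 74: v_74 = 74 · 118 = 8732.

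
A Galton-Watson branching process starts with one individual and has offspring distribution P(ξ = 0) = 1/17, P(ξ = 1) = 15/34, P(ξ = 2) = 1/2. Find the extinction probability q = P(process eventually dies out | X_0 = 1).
q = 2/17

The pgf is f(s) = 1/17 + 15/34·s + 1/2·s². The extinction probability q is the smallest fixed point of f in [0, 1]. Setting s = f(s):
  1/2·s² + (15/34 − 1)·s + 1/17 = 0
  1/2·s² − (1/17 + 1/2)·s + 1/17 = 0
which factors as (s − 1)·(1/2·s − 1/17) = 0, giving roots s = 1 and s = (1/17)/(1/2) = 2/17.
Mean offspring μ = 15/34 + 2·1/2 = 49/34 > 1 (supercritical), so q < 1. The extinction probability is the smaller root: q = (1/17)/(1/2) = 2/17.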